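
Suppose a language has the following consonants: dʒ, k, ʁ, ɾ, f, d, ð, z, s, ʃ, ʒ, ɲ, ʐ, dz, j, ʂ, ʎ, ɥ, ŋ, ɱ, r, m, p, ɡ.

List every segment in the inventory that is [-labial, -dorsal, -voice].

Among the inventory, the [-labial] segments are /dʒ, k, ʁ, ɾ, d, ð, z, s, ʃ, ʒ, ɲ, ʐ, dz, j, ʂ, ʎ, ŋ, r, ɡ/.
Among these, [-dorsal] gives /dʒ, ɾ, d, ð, z, s, ʃ, ʒ, ʐ, dz, ʂ, r/.
Intersecting with [-voice] leaves /s, ʃ, ʂ/.

s, ʃ, ʂ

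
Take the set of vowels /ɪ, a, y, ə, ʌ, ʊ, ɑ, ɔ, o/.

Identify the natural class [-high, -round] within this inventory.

Checking each segment against [-high], [-round]: /a/ (low unrounded vowel), /ə/ (mid central vowel (schwa)), /ʌ/ (mid back unrounded lax vowel), /ɑ/ (low back unrounded vowel) satisfy every feature; every other segment in the inventory fails at least one.

a, ə, ʌ, ɑ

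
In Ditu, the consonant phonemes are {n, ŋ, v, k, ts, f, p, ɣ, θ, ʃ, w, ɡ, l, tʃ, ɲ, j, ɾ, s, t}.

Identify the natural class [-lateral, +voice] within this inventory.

n, ŋ, v, ɣ, w, ɡ, ɲ, j, ɾ

Eliminate segments failing any feature: /k, ts, f, p, θ, ʃ, tʃ, s, t/ are [-voice]; /l/ is [+lateral]. The remaining /n, ŋ, v, ɣ, w, ɡ, ɲ, j, ɾ/ satisfy [-lateral], [+voice].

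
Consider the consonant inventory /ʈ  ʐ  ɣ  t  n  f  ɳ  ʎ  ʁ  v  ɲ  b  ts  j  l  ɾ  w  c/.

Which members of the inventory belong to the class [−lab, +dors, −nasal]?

ɣ, ʎ, ʁ, j, c

Among the inventory, the [−labial] segments are /ʈ, ʐ, ɣ, t, n, ɳ, ʎ, ʁ, ɲ, ts, j, l, ɾ, c/.
Within that set, [+dorsal] gives /ɣ, ʎ, ʁ, ɲ, j, c/.
Intersecting with [−nasal] leaves /ɣ, ʎ, ʁ, j, c/.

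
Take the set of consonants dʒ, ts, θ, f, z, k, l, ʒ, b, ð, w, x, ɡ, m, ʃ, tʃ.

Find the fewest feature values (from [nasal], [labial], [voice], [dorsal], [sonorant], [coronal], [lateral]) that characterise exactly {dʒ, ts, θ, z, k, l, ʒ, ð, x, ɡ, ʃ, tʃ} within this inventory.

The target set is precisely the extension of [-labial] in this inventory.

[-labial]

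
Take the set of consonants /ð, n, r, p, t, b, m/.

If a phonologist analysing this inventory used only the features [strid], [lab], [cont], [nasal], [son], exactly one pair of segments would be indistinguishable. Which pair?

p, b

/p/ (voiceless bilabial stop) and /b/ (voiced bilabial stop) are both [−strident], [+labial], [−continuant], [−nasal], [−sonorant], so none of the listed features separates them. (They do differ in [voice], which is not among the given features.) Every other pair in the inventory differs on at least one listed feature.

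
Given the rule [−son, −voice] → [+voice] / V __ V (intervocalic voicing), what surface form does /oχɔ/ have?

[oʁɔ]

Only /χ/ occurs between two vowels (/o/ __ /ɔ/) and matches the structural description. It is a voiceless uvular fricative, so [−son, −voice] holds; changing it to [+voice] with all other features held fixed yields /ʁ/ (voiced uvular fricative). No other segment meets both the structural description and the environment, so the output is [oʁɔ].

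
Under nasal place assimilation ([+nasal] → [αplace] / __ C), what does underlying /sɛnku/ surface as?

[sɛŋku]

In /sɛnku/, the nasal /n/ precedes /k/, which is [+dorsal]. The nasal assimilates in place, becoming the [+dorsal] nasal /ŋ/. The surface form is [sɛŋku].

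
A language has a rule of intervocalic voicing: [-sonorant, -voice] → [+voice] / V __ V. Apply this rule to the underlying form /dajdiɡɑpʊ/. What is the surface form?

/p/ satisfies [-sonorant, -voice] and sits in V __ V. The [+voice] counterpart of the voiceless bilabial stop is /b/. Other segments in /dajdiɡɑpʊ/ either fail the structural description or are not in the environment, so the surface form is [dajdiɡɑbʊ].

[dajdiɡɑbʊ]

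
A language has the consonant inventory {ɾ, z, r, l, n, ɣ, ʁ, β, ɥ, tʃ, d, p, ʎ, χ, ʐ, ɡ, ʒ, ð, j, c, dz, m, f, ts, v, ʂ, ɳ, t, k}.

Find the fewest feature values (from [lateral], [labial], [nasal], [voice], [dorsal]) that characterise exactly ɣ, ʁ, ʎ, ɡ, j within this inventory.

[+voice, −labial, +dorsal]

The class [+voice], [−labial], [+dorsal] has exactly /ɣ, ʁ, ʎ, ɡ, j/ as its extension in this inventory. No smaller conjunction from the listed features achieves this: [−labial, +dorsal] alone would also admit /χ, c, k/; [+voice, +dorsal] alone would also admit /ɥ/; [+voice, −labial] alone would also admit /ɾ, z, r, l, …/; and checking the remaining two-feature bundles turns up none with this extension.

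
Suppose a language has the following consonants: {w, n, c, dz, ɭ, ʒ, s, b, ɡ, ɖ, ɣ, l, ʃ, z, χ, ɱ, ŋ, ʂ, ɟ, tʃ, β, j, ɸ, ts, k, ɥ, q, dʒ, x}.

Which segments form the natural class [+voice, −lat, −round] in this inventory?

Eliminate segments failing any feature: /w, ɥ/ are [+round]; /c, s, ʃ, χ, ʂ, tʃ, ɸ, ts, k, q, x/ are [−voice]; /ɭ, l/ are [+lateral]. The remaining /n, dz, ʒ, b, ɡ, ɖ, ɣ, z, ɱ, ŋ, ɟ, β, j, dʒ/ satisfy [+voice], [−lateral], [−round].

n, dz, ʒ, b, ɡ, ɖ, ɣ, z, ɱ, ŋ, ɟ, β, j, dʒ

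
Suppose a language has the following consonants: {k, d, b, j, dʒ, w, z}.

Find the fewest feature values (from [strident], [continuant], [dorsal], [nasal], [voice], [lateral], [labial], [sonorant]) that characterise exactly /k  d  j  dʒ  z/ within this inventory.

[−labial]

The target set is precisely the extension of [−labial] in this inventory.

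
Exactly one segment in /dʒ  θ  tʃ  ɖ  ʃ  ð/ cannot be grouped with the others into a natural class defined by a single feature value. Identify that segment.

ɖ

The remaining segments after removing /ɖ/ share [+distributed]; /ɖ/ (voiced retroflex stop) is [-distributed]. For every other candidate removal, the leftover set fails to share any single feature value that the removed segment lacks.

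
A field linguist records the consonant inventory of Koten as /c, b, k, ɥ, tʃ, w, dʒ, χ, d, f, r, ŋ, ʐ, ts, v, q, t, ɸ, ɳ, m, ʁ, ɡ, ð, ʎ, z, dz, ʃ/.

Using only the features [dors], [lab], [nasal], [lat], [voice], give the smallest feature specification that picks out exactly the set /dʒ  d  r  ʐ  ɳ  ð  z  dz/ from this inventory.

[+voice, −lab, −dors]

/dʒ, d, r, ʐ, ɳ, ð, z, dz/ are all [+voice], [−labial], [−dorsal], and no other segment in the inventory matches all three values. Dropping any one of them over-generates: [−labial, −dorsal] alone would also admit /tʃ, ts, t, ʃ/; [+voice, −dorsal] alone would also admit /b, v, m/; [+voice, −labial] alone would also admit /ŋ, ʁ, ɡ, ʎ/. No other combination of two listed features picks out exactly this set either, so fewer than three features will not do.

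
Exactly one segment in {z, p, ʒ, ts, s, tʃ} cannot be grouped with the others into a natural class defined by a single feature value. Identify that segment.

/s, tʃ, ʒ, z, ts/ are all [+strident], but /p/ (voiceless bilabial stop) is [−strident]. No other single segment can be removed to leave a set sharing one feature value that the removed segment lacks, so /p/ is the odd one out.

p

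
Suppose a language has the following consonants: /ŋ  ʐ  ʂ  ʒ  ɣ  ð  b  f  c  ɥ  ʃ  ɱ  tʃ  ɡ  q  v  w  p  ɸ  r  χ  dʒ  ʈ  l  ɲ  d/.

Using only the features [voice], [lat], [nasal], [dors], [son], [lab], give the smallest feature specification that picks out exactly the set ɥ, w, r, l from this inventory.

[+son, −nasal]

Every target segment is [+sonorant], [−nasal]; each remaining inventory member fails at least one of these. Each conjunct is needed — [−nasal] alone would also admit /ʐ, ʂ, ʒ, ɣ, …/; [+sonorant] alone would also admit /ŋ, ɱ, ɲ/ — and no other single listed feature has exactly this extension, so two is the minimum.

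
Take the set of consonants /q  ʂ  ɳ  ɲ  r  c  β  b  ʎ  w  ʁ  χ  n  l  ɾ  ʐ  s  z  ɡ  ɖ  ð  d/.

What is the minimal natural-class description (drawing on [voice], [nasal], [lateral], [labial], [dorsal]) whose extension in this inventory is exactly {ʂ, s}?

/ʂ, s/ are all [−voice], [−dorsal], and no other segment in the inventory matches both values. Dropping any one of them over-generates: [−dorsal] alone would also admit /ɳ, r, β, b, …/; [−voice] alone would also admit /q, c, χ/. No other single listed feature picks out exactly this set either, so fewer than two features will not do.

[−voice, −dorsal]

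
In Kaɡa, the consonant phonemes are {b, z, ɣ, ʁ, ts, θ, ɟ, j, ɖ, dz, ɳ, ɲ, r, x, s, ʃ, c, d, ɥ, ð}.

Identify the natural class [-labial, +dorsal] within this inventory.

Among the inventory, the [-labial] segments are /z, ɣ, ʁ, ts, θ, ɟ, j, ɖ, dz, ɳ, ɲ, r, x, s, ʃ, c, d, ð/.
Among these, [+dorsal] leaves /ɣ, ʁ, ɟ, j, ɲ, x, c/.

ɣ, ʁ, ɟ, j, ɲ, x, c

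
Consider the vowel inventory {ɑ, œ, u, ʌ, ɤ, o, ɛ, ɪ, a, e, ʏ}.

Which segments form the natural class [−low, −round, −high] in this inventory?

Among the inventory, the [−low] segments are /œ, u, ʌ, ɤ, o, ɛ, ɪ, e, ʏ/.
Then [−round] gives /ʌ, ɤ, ɛ, ɪ, e/.
Intersecting with [−high] leaves /ʌ, ɤ, ɛ, e/.

ʌ, ɤ, ɛ, e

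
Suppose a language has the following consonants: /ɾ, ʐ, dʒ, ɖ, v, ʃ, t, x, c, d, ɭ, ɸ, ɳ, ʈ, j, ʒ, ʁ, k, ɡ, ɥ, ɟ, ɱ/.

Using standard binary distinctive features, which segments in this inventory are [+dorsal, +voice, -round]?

j, ʁ, ɡ, ɟ

The [+dorsal] segments are /x, c, j, ʁ, k, ɡ, ɥ, ɟ/.
Then [+voice] gives /j, ʁ, ɡ, ɥ, ɟ/.
Of those, [-round] leaves /j, ʁ, ɡ, ɟ/.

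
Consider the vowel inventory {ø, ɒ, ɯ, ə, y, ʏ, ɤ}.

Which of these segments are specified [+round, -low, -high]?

Checking each segment against [+round], [-low], [-high]: /ø/ (mid front rounded tense vowel) satisfies every feature; every other segment in the inventory fails at least one.

ø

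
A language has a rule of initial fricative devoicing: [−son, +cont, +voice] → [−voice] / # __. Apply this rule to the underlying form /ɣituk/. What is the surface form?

Only the initial segment /ɣ/ is both word-initial and matches the structural description. It is a voiced velar fricative, so [−son, +cont, +voice] holds; changing it to [−voice] with all other features held fixed yields /x/ (voiceless velar fricative). No other segment meets both the structural description and the environment, so the output is [xituk].

[xituk]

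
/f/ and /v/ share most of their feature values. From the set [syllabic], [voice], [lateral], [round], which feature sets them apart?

[voice]

/f/ is the voiceless labiodental fricative and /v/ is the voiced labiodental fricative. Both are [-syllabic], [-lateral], [-round]. /f/ is [-voice] while /v/ is [+voice], so the distinguishing feature is [voice].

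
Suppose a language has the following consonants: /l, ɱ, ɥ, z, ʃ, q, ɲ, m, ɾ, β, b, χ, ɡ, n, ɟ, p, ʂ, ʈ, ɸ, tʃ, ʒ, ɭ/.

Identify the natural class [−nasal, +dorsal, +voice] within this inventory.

Eliminate segments failing any feature: /l, z, ʃ, ɾ, β, b, p, ʂ, ʈ, ɸ, tʃ, ʒ, ɭ/ are [−dorsal]; /ɱ, ɲ, m, n/ are [+nasal]; /q, χ/ are [−voice]. The remaining /ɥ, ɡ, ɟ/ satisfy [−nasal], [+dorsal], [+voice].

ɥ, ɡ, ɟ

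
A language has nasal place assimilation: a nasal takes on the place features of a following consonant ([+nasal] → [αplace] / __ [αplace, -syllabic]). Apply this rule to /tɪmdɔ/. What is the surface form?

In /tɪmdɔ/, the nasal /m/ precedes /d/, which is [+coronal]. The nasal assimilates in place, becoming the [+coronal] nasal /n/. The surface form is [tɪndɔ].

[tɪndɔ]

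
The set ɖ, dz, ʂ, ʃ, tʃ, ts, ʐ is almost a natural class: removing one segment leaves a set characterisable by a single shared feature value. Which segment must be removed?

The remaining segments after removing /ɖ/ share [+strident]; /ɖ/ (voiced retroflex stop) is [−strident]. For every other candidate removal, the leftover set fails to share any single feature value that the removed segment lacks.

ɖ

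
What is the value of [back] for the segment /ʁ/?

[+back]

/ʁ/ is the voiced uvular fricative, hence [+back].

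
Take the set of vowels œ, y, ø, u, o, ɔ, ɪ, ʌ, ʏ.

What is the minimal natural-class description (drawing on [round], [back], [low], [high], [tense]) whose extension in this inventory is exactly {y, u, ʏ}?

[+high, +round]

The class [+high], [+round] has exactly /y, u, ʏ/ as its extension in this inventory. No smaller conjunction from the listed features achieves this: [+round] alone would also admit /œ, ø, o, ɔ/; [+high] alone would also admit /ɪ/; and checking the remaining single features turns up none with this extension.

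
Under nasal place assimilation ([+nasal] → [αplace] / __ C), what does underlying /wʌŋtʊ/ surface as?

[wʌntʊ]

In /wʌŋtʊ/, the nasal /ŋ/ precedes /t/, which is [+coronal]. The nasal assimilates in place, becoming the [+coronal] nasal /n/. The surface form is [wʌntʊ].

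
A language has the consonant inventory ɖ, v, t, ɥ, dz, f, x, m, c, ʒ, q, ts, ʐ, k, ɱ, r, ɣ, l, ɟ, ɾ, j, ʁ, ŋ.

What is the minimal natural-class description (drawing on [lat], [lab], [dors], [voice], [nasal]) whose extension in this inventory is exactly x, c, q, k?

The class [−voice], [+dorsal] has exactly /x, c, q, k/ as its extension in this inventory. No smaller conjunction from the listed features achieves this: [+dorsal] alone would also admit /ɥ, ɣ, ɟ, j, …/; [−voice] alone would also admit /t, f, ts/; and checking the remaining single features turns up none with this extension.

[−voice, +dors]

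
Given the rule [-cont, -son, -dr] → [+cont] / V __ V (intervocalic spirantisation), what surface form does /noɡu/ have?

Only /ɡ/ occurs between two vowels (/o/ __ /u/) and matches the structural description. It is a voiced velar stop, so [-cont, -son, -dr] holds; changing it to [+continuant] with all other features held fixed yields /ɣ/ (voiced velar fricative). No other segment meets both the structural description and the environment, so the output is [noɣu].

[noɣu]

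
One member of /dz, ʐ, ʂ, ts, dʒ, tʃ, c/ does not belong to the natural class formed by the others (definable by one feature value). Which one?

[strident] (equivalently [dorsal]) groups all but one: /ʂ, ts, tʃ, dz, ʐ, dʒ/ share [+strident] while /c/ (voiceless palatal stop) alone is [−strident]. Removing any other segment would not leave a single-feature class that excludes it.

c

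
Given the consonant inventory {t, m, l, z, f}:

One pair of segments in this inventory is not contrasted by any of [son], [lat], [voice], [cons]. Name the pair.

f, t

Both /f/ and /t/ are [−sonorant], [−lateral], [−voice], [+consonantal]. Since the list omits [continuant], [labial] and [coronal] — which do distinguish the voiceless labiodental fricative from the voiceless alveolar stop — this pair collapses; all other pairs remain distinct.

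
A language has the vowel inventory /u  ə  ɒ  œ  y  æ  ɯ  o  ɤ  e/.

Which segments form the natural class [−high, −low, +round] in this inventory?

Eliminate segments failing any feature: /u, y, ɯ/ are [+high]; /ə, ɤ, e/ are [−round]; /ɒ, æ/ are [+low]. The remaining /œ, o/ satisfy [−high], [−low], [+round].

œ, o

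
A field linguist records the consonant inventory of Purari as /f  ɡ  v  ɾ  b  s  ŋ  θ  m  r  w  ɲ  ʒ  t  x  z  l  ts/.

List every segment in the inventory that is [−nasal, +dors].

ɡ, w, x

Eliminate segments failing any feature: /f, v, ɾ, b, s, θ, r, ʒ, t, z, l, ts/ are [−dorsal]; /ŋ, m, ɲ/ are [+nasal]. The remaining /ɡ, w, x/ satisfy [−nasal], [+dorsal].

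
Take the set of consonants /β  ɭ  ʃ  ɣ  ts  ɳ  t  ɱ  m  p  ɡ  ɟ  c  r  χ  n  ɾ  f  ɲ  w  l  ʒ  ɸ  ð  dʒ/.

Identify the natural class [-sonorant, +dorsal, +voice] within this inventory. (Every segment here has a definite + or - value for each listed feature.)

ɣ, ɡ, ɟ

Eliminate segments failing any feature: /β, ʃ, ts, t, p, f, ʒ, ɸ, ð, dʒ/ are [-dorsal]; /ɭ, ɳ, ɱ, m, r, n, ɾ, ɲ, w, l/ are [+sonorant]; /c, χ/ are [-voice]. The remaining /ɣ, ɡ, ɟ/ satisfy [-sonorant], [+dorsal], [+voice].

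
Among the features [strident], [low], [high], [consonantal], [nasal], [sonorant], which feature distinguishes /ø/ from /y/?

[high]

/ø/ (mid front rounded tense vowel) and /y/ (high front rounded tense vowel) agree on [-strident], [-low], [-consonantal], [-nasal], [+sonorant]. They differ on [high] (/ø/ [-], /y/ [+]).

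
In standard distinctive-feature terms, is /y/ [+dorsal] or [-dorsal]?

As the high front rounded tense vowel, /y/ is [+dorsal].

[+dorsal]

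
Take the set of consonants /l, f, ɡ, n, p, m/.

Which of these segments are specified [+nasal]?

The [+nasal] segments here are /n, m/; the remaining /l, f, ɡ, p/ are [-nasal].

n, m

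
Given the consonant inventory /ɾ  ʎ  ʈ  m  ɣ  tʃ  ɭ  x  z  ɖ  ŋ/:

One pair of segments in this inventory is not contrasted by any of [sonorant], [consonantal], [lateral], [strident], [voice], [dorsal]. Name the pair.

/m/ (bilabial nasal) and /ɾ/ (alveolar tap) are both [+sonorant], [+consonantal], [−lateral], [−strident], [+voice], [−dorsal], so none of the listed features separates them. (They do differ in [nasal], [labial] and [coronal], which are not among the given features.) Every other pair in the inventory differs on at least one listed feature.

m, ɾ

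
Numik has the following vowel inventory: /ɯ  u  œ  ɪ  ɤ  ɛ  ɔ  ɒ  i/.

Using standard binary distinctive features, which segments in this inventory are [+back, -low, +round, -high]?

The [+back] segments are /ɯ, u, ɤ, ɔ, ɒ/.
Intersecting with [-low] gives /ɯ, u, ɤ, ɔ/.
Then [+round] gives /u, ɔ/.
Among these, [-high] leaves /ɔ/.

ɔ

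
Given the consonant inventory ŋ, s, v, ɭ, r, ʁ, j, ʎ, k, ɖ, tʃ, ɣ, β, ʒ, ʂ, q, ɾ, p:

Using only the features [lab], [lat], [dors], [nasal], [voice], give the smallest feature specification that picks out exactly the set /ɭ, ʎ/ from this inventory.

The target set is precisely the extension of [+lateral] in this inventory.

[+lat]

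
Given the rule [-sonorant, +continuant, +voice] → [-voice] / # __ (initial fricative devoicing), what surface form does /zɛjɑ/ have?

[sɛjɑ]

/z/ satisfies [-sonorant, +continuant, +voice] and sits in # __. The [-voice] counterpart of the voiced alveolar fricative is /s/. Other segments in /zɛjɑ/ either fail the structural description or are not in the environment, so the surface form is [sɛjɑ].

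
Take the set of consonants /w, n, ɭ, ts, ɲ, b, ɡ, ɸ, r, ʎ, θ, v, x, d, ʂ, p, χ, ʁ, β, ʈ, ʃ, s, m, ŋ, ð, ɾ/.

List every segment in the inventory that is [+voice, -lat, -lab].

The [+voice] segments are /w, n, ɭ, ɲ, b, ɡ, r, ʎ, v, d, ʁ, β, m, ŋ, ð, ɾ/.
Among these, [-lateral] gives /w, n, ɲ, b, ɡ, r, v, d, ʁ, β, m, ŋ, ð, ɾ/.
Then [-labial] leaves /n, ɲ, ɡ, r, d, ʁ, ŋ, ð, ɾ/.

n, ɲ, ɡ, r, d, ʁ, ŋ, ð, ɾ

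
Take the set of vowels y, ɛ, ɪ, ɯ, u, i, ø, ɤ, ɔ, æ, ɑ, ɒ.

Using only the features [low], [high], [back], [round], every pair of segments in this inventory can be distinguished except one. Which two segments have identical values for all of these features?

On the given features, /i/ and /ɪ/ have an identical profile: [-low], [+high], [-back], [-round]. No other two segments in the inventory coincide on all 4 features. (They do differ in [tense], which is not among the given features.)

i, ɪ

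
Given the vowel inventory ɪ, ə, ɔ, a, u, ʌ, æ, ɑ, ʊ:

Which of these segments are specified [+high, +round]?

Eliminate segments failing any feature: /ɪ/ is [−round]; /ə, ɔ, a, ʌ, æ, ɑ/ are [−high]. The remaining /u, ʊ/ satisfy [+high], [+round].

u, ʊ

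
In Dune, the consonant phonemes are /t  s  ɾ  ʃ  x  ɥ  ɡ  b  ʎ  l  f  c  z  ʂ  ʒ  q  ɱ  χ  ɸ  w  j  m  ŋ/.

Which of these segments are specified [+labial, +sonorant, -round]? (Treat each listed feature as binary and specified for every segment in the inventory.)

First, the [+labial] segments are /ɥ, b, f, ɱ, ɸ, w, m/.
Among these, [+sonorant] gives /ɥ, ɱ, w, m/.
Within that set, [-round] leaves /ɱ, m/.

ɱ, m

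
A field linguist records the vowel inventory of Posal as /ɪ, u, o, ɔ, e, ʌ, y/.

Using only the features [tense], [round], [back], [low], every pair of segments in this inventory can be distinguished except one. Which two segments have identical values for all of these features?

o, u

Both /o/ and /u/ are [+tense], [+round], [+back], [−low]. Since the list omits [high] — which does distinguish the mid back rounded tense vowel from the high back rounded tense vowel — this pair collapses; all other pairs remain distinct.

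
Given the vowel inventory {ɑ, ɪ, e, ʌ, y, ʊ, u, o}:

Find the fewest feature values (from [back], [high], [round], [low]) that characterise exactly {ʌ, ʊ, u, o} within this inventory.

[-low, +back]

Every target segment is [-low], [+back]; each remaining inventory member fails at least one of these. Each conjunct is needed — [+back] alone would also admit /ɑ/; [-low] alone would also admit /ɪ, e, y/ — and no other single listed feature has exactly this extension, so two is the minimum.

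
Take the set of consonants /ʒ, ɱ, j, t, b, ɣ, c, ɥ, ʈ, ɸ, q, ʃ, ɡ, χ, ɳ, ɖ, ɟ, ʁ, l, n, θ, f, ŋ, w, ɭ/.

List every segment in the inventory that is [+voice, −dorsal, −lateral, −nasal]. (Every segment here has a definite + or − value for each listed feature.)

ʒ, b, ɖ

Eliminate segments failing any feature: /ɱ, ɳ, n/ are [+nasal]; /j, ɣ, ɥ, ɡ, ɟ, ʁ, ŋ, w/ are [+dorsal]; /t, c, ʈ, ɸ, q, ʃ, χ, θ, f/ are [−voice]; /l, ɭ/ are [+lateral]. The remaining /ʒ, b, ɖ/ satisfy [+voice], [−dorsal], [−lateral], [−nasal].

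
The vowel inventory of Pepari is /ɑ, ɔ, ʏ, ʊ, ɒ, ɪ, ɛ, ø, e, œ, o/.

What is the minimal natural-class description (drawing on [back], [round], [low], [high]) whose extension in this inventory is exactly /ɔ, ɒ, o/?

Every target segment is [−high], [+back], [+round]; each remaining inventory member fails at least one of these. Each conjunct is needed — [+back, +round] alone would also admit /ʊ/; [−high, +round] alone would also admit /ø, œ/; [−high, +back] alone would also admit /ɑ/ — and no other combination of two listed features has exactly this extension, so three is the minimum.

[−high, +back, +round]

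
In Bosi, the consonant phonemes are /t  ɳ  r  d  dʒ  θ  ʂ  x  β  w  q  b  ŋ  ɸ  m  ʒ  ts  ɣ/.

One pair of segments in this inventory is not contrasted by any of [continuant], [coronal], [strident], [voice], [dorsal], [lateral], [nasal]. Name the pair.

w, ɣ

On the given features, /w/ and /ɣ/ have an identical profile: [+continuant], [-coronal], [-strident], [+voice], [+dorsal], [-lateral], [-nasal]. No other two segments in the inventory coincide on all 7 features. (They do differ in [sonorant], [labial] and [round], which are not among the given features.)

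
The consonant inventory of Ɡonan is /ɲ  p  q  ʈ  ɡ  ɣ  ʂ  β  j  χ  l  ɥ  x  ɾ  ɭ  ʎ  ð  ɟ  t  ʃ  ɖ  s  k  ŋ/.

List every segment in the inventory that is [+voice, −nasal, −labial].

ɡ, ɣ, j, l, ɾ, ɭ, ʎ, ð, ɟ, ɖ

Eliminate segments failing any feature: /ɲ, ŋ/ are [+nasal]; /p, q, ʈ, ʂ, χ, x, t, ʃ, s, k/ are [−voice]; /β, ɥ/ are [+labial]. The remaining /ɡ, ɣ, j, l, ɾ, ɭ, ʎ, ð, ɟ, ɖ/ satisfy [+voice], [−nasal], [−labial].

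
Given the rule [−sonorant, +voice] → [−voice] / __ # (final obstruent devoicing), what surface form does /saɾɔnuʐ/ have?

[saɾɔnuʂ]

Only the final segment /ʐ/ is both word-final and matches the structural description. It is a voiced retroflex fricative, so [−sonorant, +voice] holds; changing it to [−voice] with all other features held fixed yields /ʂ/ (voiceless retroflex fricative). No other segment meets both the structural description and the environment, so the output is [saɾɔnuʂ].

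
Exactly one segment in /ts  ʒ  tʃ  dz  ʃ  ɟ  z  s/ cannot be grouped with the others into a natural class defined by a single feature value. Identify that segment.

[strident] (equivalently [dorsal]) groups all but one: /z, dz, s, ʒ, ʃ, ts, tʃ/ share [+strident] while /ɟ/ (voiced palatal stop) alone is [-strident]. Removing any other segment would not leave a single-feature class that excludes it.

ɟ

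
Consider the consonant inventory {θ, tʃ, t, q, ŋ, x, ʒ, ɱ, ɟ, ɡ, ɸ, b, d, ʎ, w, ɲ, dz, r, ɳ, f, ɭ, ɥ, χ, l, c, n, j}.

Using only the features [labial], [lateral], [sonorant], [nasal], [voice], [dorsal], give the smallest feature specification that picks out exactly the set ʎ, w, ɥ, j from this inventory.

[+sonorant, −nasal, +dorsal]

Every target segment is [+sonorant], [−nasal], [+dorsal]; each remaining inventory member fails at least one of these. Each conjunct is needed — [−nasal, +dorsal] alone would also admit /q, x, ɟ, ɡ, …/; [+sonorant, +dorsal] alone would also admit /ŋ, ɲ/; [+sonorant, −nasal] alone would also admit /r, ɭ, l/ — and no other combination of two listed features has exactly this extension, so three is the minimum.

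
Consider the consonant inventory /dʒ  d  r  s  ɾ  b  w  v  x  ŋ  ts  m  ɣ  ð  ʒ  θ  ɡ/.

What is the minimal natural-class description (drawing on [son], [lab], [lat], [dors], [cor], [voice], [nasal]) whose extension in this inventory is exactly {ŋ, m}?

[+nasal]

Every target segment is [+nasal] and no other inventory member is, so one feature is enough.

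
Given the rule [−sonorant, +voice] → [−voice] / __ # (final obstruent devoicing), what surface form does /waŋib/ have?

Only the final segment /b/ is both word-final and matches the structural description. It is a voiced bilabial stop, so [−sonorant, +voice] holds; changing it to [−voice] with all other features held fixed yields /p/ (voiceless bilabial stop). No other segment meets both the structural description and the environment, so the output is [waŋip].

[waŋip]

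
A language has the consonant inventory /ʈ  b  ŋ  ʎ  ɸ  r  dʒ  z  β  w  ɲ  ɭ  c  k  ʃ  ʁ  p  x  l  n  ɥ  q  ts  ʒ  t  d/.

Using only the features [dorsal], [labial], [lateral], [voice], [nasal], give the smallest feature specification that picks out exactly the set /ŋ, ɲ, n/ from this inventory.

The target set is precisely the extension of [+nasal] in this inventory.

[+nasal]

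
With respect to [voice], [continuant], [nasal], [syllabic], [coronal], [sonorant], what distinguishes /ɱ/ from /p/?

The two segments share [-continuant], [-syllabic], [-coronal]. The only features from the list on which they differ: /ɱ/ is [+sonorant] while /p/ is [-sonorant]; /ɱ/ is [+voice] while /p/ is [-voice]; /ɱ/ is [+nasal] while /p/ is [-nasal].

[sonorant], [voice], [nasal]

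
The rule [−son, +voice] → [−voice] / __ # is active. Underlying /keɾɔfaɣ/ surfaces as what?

[keɾɔfax]

/ɣ/ satisfies [−son, +voice] and sits in __ #. The [−voice] counterpart of the voiced velar fricative is /x/. Other segments in /keɾɔfaɣ/ either fail the structural description or are not in the environment, so the surface form is [keɾɔfax].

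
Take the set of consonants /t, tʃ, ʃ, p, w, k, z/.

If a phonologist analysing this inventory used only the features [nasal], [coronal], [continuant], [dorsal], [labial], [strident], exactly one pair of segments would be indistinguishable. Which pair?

ʃ, z

/ʃ/ (voiceless postalveolar fricative) and /z/ (voiced alveolar fricative) are both [-nasal], [+coronal], [+continuant], [-dorsal], [-labial], [+strident], so none of the listed features separates them. (They do differ in [voice], [anterior] and [distributed], which are not among the given features.) Every other pair in the inventory differs on at least one listed feature.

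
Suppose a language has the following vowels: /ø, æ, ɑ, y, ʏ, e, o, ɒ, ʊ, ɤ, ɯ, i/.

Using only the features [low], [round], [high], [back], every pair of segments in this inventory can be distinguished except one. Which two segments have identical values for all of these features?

On the given features, /ʏ/ and /y/ have an identical profile: [−low], [+round], [+high], [−back]. No other two segments in the inventory coincide on all 4 features. (They do differ in [tense], which is not among the given features.)

ʏ, y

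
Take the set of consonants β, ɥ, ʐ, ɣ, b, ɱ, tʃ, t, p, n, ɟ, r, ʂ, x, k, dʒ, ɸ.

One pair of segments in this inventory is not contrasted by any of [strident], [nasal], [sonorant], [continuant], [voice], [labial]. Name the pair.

Both /t/ and /k/ are [−strident], [−nasal], [−sonorant], [−continuant], [−voice], [−labial]. Since the list omits [coronal] and [dorsal] — which do distinguish the voiceless alveolar stop from the voiceless velar stop — this pair collapses; all other pairs remain distinct.

t, k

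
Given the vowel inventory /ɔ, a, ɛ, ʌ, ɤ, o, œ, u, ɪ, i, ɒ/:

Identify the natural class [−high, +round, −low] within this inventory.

ɔ, o, œ

Checking each segment against [−high], [+round], [−low]: /ɔ/ (mid back rounded lax vowel), /o/ (mid back rounded tense vowel), /œ/ (mid front rounded lax vowel) satisfy every feature; every other segment in the inventory fails at least one.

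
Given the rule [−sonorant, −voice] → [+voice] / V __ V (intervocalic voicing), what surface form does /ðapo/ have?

[ðabo]

The only segment in the rule's environment that also matches [−sonorant, −voice] is /p/. Applying [+voice] turns the voiceless bilabial stop into /b/ (voiced bilabial stop), giving [ðabo].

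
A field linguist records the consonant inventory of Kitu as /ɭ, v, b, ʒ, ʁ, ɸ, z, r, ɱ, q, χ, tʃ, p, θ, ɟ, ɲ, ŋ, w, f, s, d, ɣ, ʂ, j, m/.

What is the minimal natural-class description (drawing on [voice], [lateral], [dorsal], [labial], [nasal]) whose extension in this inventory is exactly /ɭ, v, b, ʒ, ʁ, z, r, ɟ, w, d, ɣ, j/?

[+voice, −nasal]

/ɭ, v, b, ʒ, ʁ, z, r, ɟ, w, d, ɣ, j/ are all [+voice], [−nasal], and no other segment in the inventory matches both values. Dropping any one of them over-generates: [−nasal] alone would also admit /ɸ, q, χ, tʃ, …/; [+voice] alone would also admit /ɱ, ɲ, ŋ, m/. No other single listed feature picks out exactly this set either, so fewer than two features will not do.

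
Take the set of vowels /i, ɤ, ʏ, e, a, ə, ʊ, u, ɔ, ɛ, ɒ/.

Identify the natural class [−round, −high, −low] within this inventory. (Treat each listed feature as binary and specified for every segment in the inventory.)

ɤ, e, ə, ɛ

First, the [−round] segments are /i, ɤ, e, a, ə, ɛ/.
Then [−high] gives /ɤ, e, a, ə, ɛ/.
Then [−low] leaves /ɤ, e, ə, ɛ/.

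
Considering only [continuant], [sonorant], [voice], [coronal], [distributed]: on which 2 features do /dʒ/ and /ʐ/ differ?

/dʒ/ is the voiced postalveolar affricate and /ʐ/ is the voiced retroflex fricative. Both are [−sonorant], [+voice], [+coronal]. /dʒ/ is [−continuant] while /ʐ/ is [+continuant]; /dʒ/ is [+distributed] while /ʐ/ is [−distributed], so the distinguishing features are [continuant], [distributed].

[continuant], [distributed]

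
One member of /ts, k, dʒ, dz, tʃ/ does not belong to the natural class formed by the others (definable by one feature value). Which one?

[delayed release] (equivalently [strident], [coronal], [dorsal]) groups all but one: /ts, dʒ, tʃ, dz/ share [+delayed release] while /k/ (voiceless velar stop) alone is [−delayed release]. Removing any other segment would not leave a single-feature class that excludes it.

k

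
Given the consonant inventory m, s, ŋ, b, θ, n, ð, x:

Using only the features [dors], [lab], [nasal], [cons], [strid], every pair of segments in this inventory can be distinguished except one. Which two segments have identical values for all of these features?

ð, θ

On the given features, /ð/ and /θ/ have an identical profile: [−dorsal], [−labial], [−nasal], [+consonantal], [−strident]. No other two segments in the inventory coincide on all 5 features. (They do differ in [voice], which is not among the given features.)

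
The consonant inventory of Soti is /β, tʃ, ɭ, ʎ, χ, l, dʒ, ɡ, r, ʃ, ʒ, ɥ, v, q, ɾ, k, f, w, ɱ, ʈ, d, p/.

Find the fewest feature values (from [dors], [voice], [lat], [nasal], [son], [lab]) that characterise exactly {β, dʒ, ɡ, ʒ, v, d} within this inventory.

[-son, +voice]

The class [-sonorant], [+voice] has exactly /β, dʒ, ɡ, ʒ, v, d/ as its extension in this inventory. No smaller conjunction from the listed features achieves this: [+voice] alone would also admit /ɭ, ʎ, l, r, …/; [-sonorant] alone would also admit /tʃ, χ, ʃ, q, …/; and checking the remaining single features turns up none with this extension.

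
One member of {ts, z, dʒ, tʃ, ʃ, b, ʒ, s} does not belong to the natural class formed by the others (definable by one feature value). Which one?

b

The remaining segments after removing /b/ share [+strident]; /b/ (voiced bilabial stop) is [−strident]. For every other candidate removal, the leftover set fails to share any single feature value that the removed segment lacks.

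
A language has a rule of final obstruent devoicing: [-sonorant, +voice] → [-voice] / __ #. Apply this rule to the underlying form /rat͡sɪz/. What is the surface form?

[rat͡sɪs]

Only the final segment /z/ is both word-final and matches the structural description. It is a voiced alveolar fricative, so [-sonorant, +voice] holds; changing it to [-voice] with all other features held fixed yields /s/ (voiceless alveolar fricative). No other segment meets both the structural description and the environment, so the output is [rat͡sɪs].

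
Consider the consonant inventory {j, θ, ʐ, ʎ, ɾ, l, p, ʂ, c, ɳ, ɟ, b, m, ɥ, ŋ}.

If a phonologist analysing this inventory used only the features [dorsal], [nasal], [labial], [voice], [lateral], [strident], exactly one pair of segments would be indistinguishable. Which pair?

j, ɟ

/j/ (palatal glide) and /ɟ/ (voiced palatal stop) are both [+dorsal], [-nasal], [-labial], [+voice], [-lateral], [-strident], so none of the listed features separates them. (They do differ in [sonorant] and [continuant], which are not among the given features.) Every other pair in the inventory differs on at least one listed feature.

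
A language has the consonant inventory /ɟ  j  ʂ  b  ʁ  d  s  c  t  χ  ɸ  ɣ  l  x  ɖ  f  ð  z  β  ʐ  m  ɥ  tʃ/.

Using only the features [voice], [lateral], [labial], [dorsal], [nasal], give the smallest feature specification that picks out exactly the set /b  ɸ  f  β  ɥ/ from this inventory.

The class [−nasal], [+labial] has exactly /b, ɸ, f, β, ɥ/ as its extension in this inventory. No smaller conjunction from the listed features achieves this: [+labial] alone would also admit /m/; [−nasal] alone would also admit /ɟ, j, ʂ, ʁ, …/; and checking the remaining single features turns up none with this extension.

[−nasal, +labial]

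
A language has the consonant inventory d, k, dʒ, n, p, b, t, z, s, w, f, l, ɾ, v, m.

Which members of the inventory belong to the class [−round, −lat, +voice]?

d, dʒ, n, b, z, ɾ, v, m

Among the inventory, the [−round] segments are /d, k, dʒ, n, p, b, t, z, s, f, l, ɾ, v, m/.
Among these, [−lateral] gives /d, k, dʒ, n, p, b, t, z, s, f, ɾ, v, m/.
Among these, [+voice] leaves /d, dʒ, n, b, z, ɾ, v, m/.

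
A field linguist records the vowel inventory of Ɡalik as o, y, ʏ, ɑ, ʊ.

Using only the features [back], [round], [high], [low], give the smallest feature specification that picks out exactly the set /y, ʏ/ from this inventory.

The target set is precisely the extension of [−back] in this inventory.

[−back]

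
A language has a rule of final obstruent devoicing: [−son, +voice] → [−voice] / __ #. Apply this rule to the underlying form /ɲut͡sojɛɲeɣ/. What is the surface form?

The only segment in the rule's environment that also matches [−son, +voice] is /ɣ/. Applying [−voice] turns the voiced velar fricative into /x/ (voiceless velar fricative), giving [ɲut͡sojɛɲex].

[ɲut͡sojɛɲex]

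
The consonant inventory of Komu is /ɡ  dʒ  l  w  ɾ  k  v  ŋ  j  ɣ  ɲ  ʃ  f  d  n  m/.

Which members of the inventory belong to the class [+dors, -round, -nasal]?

Eliminate segments failing any feature: /dʒ, l, ɾ, v, ʃ, f, d, n, m/ are [-dorsal]; /w/ is [+round]; /ŋ, ɲ/ are [+nasal]. The remaining /ɡ, k, j, ɣ/ satisfy [+dorsal], [-round], [-nasal].

ɡ, k, j, ɣ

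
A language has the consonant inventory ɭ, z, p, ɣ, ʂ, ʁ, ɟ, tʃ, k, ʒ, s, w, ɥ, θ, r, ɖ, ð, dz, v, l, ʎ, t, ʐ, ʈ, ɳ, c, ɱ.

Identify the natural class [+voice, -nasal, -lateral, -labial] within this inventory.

z, ɣ, ʁ, ɟ, ʒ, r, ɖ, ð, dz, ʐ

Checking each segment against [+voice], [-nasal], [-lateral], [-labial]: /z/ (voiced alveolar fricative), /ɣ/ (voiced velar fricative), /ʁ/ (voiced uvular fricative), /ɟ/ (voiced palatal stop), /ʒ/ (voiced postalveolar fricative), /r/ (alveolar trill), among others, satisfy every feature; every other segment in the inventory fails at least one.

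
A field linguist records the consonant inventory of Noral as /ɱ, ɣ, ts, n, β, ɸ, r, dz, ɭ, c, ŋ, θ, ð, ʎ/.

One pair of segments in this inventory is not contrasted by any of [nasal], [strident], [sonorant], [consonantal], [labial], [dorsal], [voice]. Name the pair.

ɭ, r

/ɭ/ (retroflex lateral approximant) and /r/ (alveolar trill) are both [−nasal], [−strident], [+sonorant], [+consonantal], [−labial], [−dorsal], [+voice], so none of the listed features separates them. (They do differ in [lateral] and [anterior], which are not among the given features.) Every other pair in the inventory differs on at least one listed feature.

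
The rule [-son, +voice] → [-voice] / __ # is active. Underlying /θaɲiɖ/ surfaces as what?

The only segment in the rule's environment that also matches [-son, +voice] is /ɖ/. Applying [-voice] turns the voiced retroflex stop into /ʈ/ (voiceless retroflex stop), giving [θaɲiʈ].

[θaɲiʈ]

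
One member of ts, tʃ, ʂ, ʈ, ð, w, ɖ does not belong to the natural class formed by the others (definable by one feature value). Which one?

w

[coronal] (equivalently [sonorant], [labial], [dorsal], [round]) groups all but one: /ts, tʃ, ʈ, ɖ, ð, ʂ/ share [+coronal] while /w/ (labial-velar glide) alone is [−coronal]. Removing any other segment would not leave a single-feature class that excludes it.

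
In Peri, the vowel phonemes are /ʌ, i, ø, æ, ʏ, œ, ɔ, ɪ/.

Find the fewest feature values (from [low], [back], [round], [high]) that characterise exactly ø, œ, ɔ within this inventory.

[-high, +round]

Every target segment is [-high], [+round]; each remaining inventory member fails at least one of these. Each conjunct is needed — [+round] alone would also admit /ʏ/; [-high] alone would also admit /ʌ, æ/ — and no other single listed feature has exactly this extension, so two is the minimum.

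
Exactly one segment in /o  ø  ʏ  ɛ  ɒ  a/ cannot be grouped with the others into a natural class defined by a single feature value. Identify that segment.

ʏ

The remaining segments after removing /ʏ/ share [−high]; /ʏ/ (high front rounded lax vowel) is [+high]. For every other candidate removal, the leftover set fails to share any single feature value that the removed segment lacks.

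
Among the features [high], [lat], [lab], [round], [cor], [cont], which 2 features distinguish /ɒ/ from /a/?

[labial], [round]

The two segments share [−high], [−lateral], [−coronal], [+continuant]. The only features from the list on which they differ: /ɒ/ is [+labial] while /a/ is [−labial]; /ɒ/ is [+round] while /a/ is [−round].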